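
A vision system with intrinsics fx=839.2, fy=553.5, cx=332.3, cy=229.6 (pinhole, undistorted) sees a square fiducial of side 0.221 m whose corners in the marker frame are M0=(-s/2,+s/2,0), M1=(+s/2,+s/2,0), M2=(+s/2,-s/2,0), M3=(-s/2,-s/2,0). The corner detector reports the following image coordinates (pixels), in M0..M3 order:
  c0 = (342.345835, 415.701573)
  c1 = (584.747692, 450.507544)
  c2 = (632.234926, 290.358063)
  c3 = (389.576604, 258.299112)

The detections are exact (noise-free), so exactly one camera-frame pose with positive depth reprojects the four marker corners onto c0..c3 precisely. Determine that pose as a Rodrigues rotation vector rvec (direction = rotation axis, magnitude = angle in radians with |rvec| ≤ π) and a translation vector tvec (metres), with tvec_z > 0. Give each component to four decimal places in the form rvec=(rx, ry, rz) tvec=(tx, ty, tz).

Intrinsics K: fx=839.2, fy=553.5, cx=332.3, cy=229.6
Marker side s = 0.221 m; corners in marker frame (Z=0):
  M0 = (-0.1105, +0.1105, 0)
  M1 = (+0.1105, +0.1105, 0)
  M2 = (+0.1105, -0.1105, 0)
  M3 = (-0.1105, -0.1105, 0)
Detected image corners:
  c0 = (342.345835, 415.701573) px
  c1 = (584.747692, 450.507544) px
  c2 = (632.234926, 290.358063) px
  c3 = (389.576604, 258.299112) px
Planar DLT: solve 8×8 A·h = b for H (H[2,2]=1):
  H  [+1060.31370 -219.20406 +486.23210]
  H  [+124.33138 +714.82294 +353.48740]
  H  [-0.07616 -0.01009 +1.00000]
B = K⁻¹H; ‖b₁‖=1.320967, ‖b₂‖=1.320967; λ = 2/(‖b₁‖+‖b₂‖) = 0.757021, sign → tz>0 ⇒ λ=+0.757021
r₁ = λ·B[:,0] = (+0.97931,+0.19396,-0.05766); r₂ = λ·B[:,1] = (-0.19471,+0.98083,-0.00764)
r₃ = r₁×r₂ = (+0.05507,+0.01870,+0.99831); SVD([r₁ r₂ r₃]) → R = UVᵀ:
  R  [+0.97931 -0.19471 +0.05507]
  R  [+0.19396 +0.98083 +0.01870]
  R  [-0.05766 -0.00764 +0.99831]
t = (+0.13886, +0.16944, +0.75702) m
tr R = 2.958450; θ = arccos((tr R − 1)/2) = 0.204192 rad = 11.699°
axis k = ((R−Rᵀ)₃₂, (R−Rᵀ)₁₃, (R−Rᵀ)₂₁) / (2 sinθ) = (-0.064952, +0.277957, +0.958395)
rvec = θ·k = (-0.013263, +0.056757, +0.195697)

rvec=(-0.0133, 0.0568, 0.1957) tvec=(0.1389, 0.1694, 0.7570)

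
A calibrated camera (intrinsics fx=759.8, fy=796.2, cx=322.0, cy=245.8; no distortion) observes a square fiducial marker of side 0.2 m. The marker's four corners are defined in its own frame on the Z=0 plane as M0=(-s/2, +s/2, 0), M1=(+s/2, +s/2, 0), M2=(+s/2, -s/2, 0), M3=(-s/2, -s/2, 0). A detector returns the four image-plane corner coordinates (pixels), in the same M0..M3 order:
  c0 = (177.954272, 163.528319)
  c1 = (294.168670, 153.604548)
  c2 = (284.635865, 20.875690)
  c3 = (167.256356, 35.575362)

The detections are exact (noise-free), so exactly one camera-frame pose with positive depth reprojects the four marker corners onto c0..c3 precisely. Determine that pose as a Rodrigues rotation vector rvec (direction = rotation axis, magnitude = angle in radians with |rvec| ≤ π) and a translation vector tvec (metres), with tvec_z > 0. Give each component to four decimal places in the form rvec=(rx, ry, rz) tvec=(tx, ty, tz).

Intrinsics K: fx=759.8, fy=796.2, cx=322.0, cy=245.8
Marker side s = 0.2 m; corners in marker frame (Z=0):
  M0 = (-0.1000, +0.1000, 0)
  M1 = (+0.1000, +0.1000, 0)
  M2 = (+0.1000, -0.1000, 0)
  M3 = (-0.1000, -0.1000, 0)
Detected image corners:
  c0 = (177.954272, 163.528319) px
  c1 = (294.168670, 153.604548) px
  c2 = (284.635865, 20.875690) px
  c3 = (167.256356, 35.575362) px
Planar DLT: solve 8×8 A·h = b for H (H[2,2]=1):
  H  [+543.06693 +65.69239 +230.00284]
  H  [-78.01635 +657.58360 +93.92995]
  H  [-0.17705 +0.06521 +1.00000]
B = K⁻¹H; ‖b₁‖=0.810543, ‖b₂‖=0.810543; λ = 2/(‖b₁‖+‖b₂‖) = 1.233741, sign → tz>0 ⇒ λ=+1.233741
r₁ = λ·B[:,0] = (+0.97439,-0.05346,-0.21843); r₂ = λ·B[:,1] = (+0.07257,+0.99411,+0.08045)
r₃ = r₁×r₂ = (+0.21285,-0.09425,+0.97253); SVD([r₁ r₂ r₃]) → R = UVᵀ:
  R  [+0.97439 +0.07257 +0.21285]
  R  [-0.05346 +0.99411 -0.09425]
  R  [-0.21843 +0.08045 +0.97253]
t = (-0.14938, -0.23533, +1.23374) m
tr R = 2.941030; θ = arccos((tr R − 1)/2) = 0.243438 rad = 13.948°
axis k = ((R−Rᵀ)₃₂, (R−Rᵀ)₁₃, (R−Rᵀ)₂₁) / (2 sinθ) = (+0.362385, +0.894614, -0.261427)
rvec = θ·k = (+0.088218, +0.217783, -0.063641)

rvec=(0.0882, 0.2178, -0.0636) tvec=(-0.1494, -0.2353, 1.2337)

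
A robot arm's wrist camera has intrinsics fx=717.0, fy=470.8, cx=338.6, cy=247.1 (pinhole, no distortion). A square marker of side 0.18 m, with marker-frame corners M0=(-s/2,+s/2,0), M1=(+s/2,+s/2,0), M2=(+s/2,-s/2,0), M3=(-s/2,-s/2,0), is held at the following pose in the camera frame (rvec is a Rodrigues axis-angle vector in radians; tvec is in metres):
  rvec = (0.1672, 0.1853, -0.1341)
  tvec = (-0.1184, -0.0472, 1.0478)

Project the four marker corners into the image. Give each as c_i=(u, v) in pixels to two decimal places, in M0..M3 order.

Intrinsics K: fx=717.0, fy=470.8, cx=338.6, cy=247.1
Marker side s = 0.18 m; corners in marker frame (Z=0):
  M0 = (-0.0900, +0.0900, 0)
  M1 = (+0.0900, +0.0900, 0)
  M2 = (+0.0900, -0.0900, 0)
  M3 = (-0.0900, -0.0900, 0)
rvec = (0.1672, 0.1853, -0.1341), |rvec| = θ = 0.28333 rad = 16.233°
Rodrigues: sinθ=0.27955, 1−cosθ=0.03987; R = I + sinθ·[k]× + (1−cosθ)·[k]×²:
    [+0.97402 +0.14770 +0.17169]
    [-0.11693 +0.97718 -0.17731]
    [-0.19397 +0.15263 +0.96906]
t = (-0.1184, -0.0472, 1.0478) m
M0: Pc = R·M0+t = (-0.19277, +0.05127, +1.07899); u = 717.0·(-0.19277)/1.07899 + 338.6 = 210.5039, v = 470.8·(+0.05127)/1.07899 + 247.1 = 269.4707
M1: Pc = R·M1+t = (-0.01745, +0.03022, +1.04408); u = 717.0·(-0.01745)/1.04408 + 338.6 = 326.6196, v = 470.8·(+0.03022)/1.04408 + 247.1 = 260.7284
M2: Pc = R·M2+t = (-0.04403, -0.14567, +1.01661); u = 717.0·(-0.04403)/1.01661 + 338.6 = 307.5450, v = 470.8·(-0.14567)/1.01661 + 247.1 = 179.6389
M3: Pc = R·M3+t = (-0.21935, -0.12462, +1.05152); u = 717.0·(-0.21935)/1.05152 + 338.6 = 189.0288, v = 470.8·(-0.12462)/1.05152 + 247.1 = 191.3021

c0=(210.50, 269.47) c1=(326.62, 260.73) c2=(307.54, 179.64) c3=(189.03, 191.30)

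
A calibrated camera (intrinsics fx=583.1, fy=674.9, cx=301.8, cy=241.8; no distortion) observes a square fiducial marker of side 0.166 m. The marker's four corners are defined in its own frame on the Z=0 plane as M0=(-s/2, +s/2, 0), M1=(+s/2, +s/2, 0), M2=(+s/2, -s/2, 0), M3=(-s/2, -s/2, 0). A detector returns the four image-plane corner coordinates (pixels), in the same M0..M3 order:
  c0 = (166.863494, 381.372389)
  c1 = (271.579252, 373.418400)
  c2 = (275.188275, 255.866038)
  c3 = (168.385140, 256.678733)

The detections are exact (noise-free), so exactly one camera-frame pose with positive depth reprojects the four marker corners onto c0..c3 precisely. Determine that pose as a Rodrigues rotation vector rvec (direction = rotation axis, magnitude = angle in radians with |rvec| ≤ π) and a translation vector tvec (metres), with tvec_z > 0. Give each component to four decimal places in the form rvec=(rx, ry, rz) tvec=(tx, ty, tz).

Intrinsics K: fx=583.1, fy=674.9, cx=301.8, cy=241.8
Marker side s = 0.166 m; corners in marker frame (Z=0):
  M0 = (-0.0830, +0.0830, 0)
  M1 = (+0.0830, +0.0830, 0)
  M2 = (+0.0830, -0.0830, 0)
  M3 = (-0.0830, -0.0830, 0)
Detected image corners:
  c0 = (166.863494, 381.372389) px
  c1 = (271.579252, 373.418400) px
  c2 = (275.188275, 255.866038) px
  c3 = (168.385140, 256.678733) px
Planar DLT: solve 8×8 A·h = b for H (H[2,2]=1):
  H  [+716.37441 +12.50025 +222.06959]
  H  [+87.36124 +769.45026 +317.40996]
  H  [+0.35979 +0.12763 +1.00000]
B = K⁻¹H; ‖b₁‖=1.102690, ‖b₂‖=1.102690; λ = 2/(‖b₁‖+‖b₂‖) = 0.906873, sign → tz>0 ⇒ λ=+0.906873
r₁ = λ·B[:,0] = (+0.94527,+0.00049,+0.32629); r₂ = λ·B[:,1] = (-0.04046,+0.99246,+0.11574)
r₃ = r₁×r₂ = (-0.32377,-0.12261,+0.93816); SVD([r₁ r₂ r₃]) → R = UVᵀ:
  R  [+0.94527 -0.04046 -0.32377]
  R  [+0.00049 +0.99246 -0.12261]
  R  [+0.32629 +0.11574 +0.93816]
t = (-0.12400, +0.10160, +0.90687) m
tr R = 2.875884; θ = arccos((tr R − 1)/2) = 0.354149 rad = 20.291°
axis k = ((R−Rᵀ)₃₂, (R−Rᵀ)₁₃, (R−Rᵀ)₂₁) / (2 sinθ) = (+0.343646, -0.937241, +0.059043)
rvec = θ·k = (+0.121702, -0.331923, +0.020910)

rvec=(0.1217, -0.3319, 0.0209) tvec=(-0.1240, 0.1016, 0.9069)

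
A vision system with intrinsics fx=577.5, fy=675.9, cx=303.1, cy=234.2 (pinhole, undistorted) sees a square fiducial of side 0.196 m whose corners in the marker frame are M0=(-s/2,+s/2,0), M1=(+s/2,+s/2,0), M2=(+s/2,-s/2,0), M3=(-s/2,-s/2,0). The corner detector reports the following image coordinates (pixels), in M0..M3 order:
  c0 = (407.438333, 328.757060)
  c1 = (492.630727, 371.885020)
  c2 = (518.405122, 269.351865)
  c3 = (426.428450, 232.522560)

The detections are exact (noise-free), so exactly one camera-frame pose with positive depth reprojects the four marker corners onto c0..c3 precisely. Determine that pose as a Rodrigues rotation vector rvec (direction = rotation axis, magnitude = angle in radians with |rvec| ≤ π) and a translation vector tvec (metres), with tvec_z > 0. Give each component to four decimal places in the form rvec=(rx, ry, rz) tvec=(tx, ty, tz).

Intrinsics K: fx=577.5, fy=675.9, cx=303.1, cy=234.2
Marker side s = 0.196 m; corners in marker frame (Z=0):
  M0 = (-0.0980, +0.0980, 0)
  M1 = (+0.0980, +0.0980, 0)
  M2 = (+0.0980, -0.0980, 0)
  M3 = (-0.0980, -0.0980, 0)
Detected image corners:
  c0 = (407.438333, 328.757060) px
  c1 = (492.630727, 371.885020) px
  c2 = (518.405122, 269.351865) px
  c3 = (426.428450, 232.522560) px
Planar DLT: solve 8×8 A·h = b for H (H[2,2]=1):
  H  [+250.29976 +15.93185 +459.02461]
  H  [+73.28012 +590.70869 +301.14075]
  H  [-0.43620 +0.28053 +1.00000]
B = K⁻¹H; ‖b₁‖=0.834482, ‖b₂‖=0.834482; λ = 2/(‖b₁‖+‖b₂‖) = 1.198348, sign → tz>0 ⇒ λ=+1.198348
r₁ = λ·B[:,0] = (+0.79374,+0.31105,-0.52272); r₂ = λ·B[:,1] = (-0.14338,+0.93082,+0.33617)
r₃ = r₁×r₂ = (+0.59112,-0.19188,+0.78342); SVD([r₁ r₂ r₃]) → R = UVᵀ:
  R  [+0.79374 -0.14338 +0.59112]
  R  [+0.31105 +0.93082 -0.19188]
  R  [-0.52272 +0.33617 +0.78342]
t = (+0.32355, +0.11868, +1.19835) m
tr R = 2.507983; θ = arccos((tr R − 1)/2) = 0.716679 rad = 41.063°
axis k = ((R−Rᵀ)₃₂, (R−Rᵀ)₁₃, (R−Rᵀ)₂₁) / (2 sinθ) = (+0.401939, +0.847822, +0.345894)
rvec = θ·k = (+0.288062, +0.607616, +0.247895)

rvec=(0.2881, 0.6076, 0.2479) tvec=(0.3236, 0.1187, 1.1983)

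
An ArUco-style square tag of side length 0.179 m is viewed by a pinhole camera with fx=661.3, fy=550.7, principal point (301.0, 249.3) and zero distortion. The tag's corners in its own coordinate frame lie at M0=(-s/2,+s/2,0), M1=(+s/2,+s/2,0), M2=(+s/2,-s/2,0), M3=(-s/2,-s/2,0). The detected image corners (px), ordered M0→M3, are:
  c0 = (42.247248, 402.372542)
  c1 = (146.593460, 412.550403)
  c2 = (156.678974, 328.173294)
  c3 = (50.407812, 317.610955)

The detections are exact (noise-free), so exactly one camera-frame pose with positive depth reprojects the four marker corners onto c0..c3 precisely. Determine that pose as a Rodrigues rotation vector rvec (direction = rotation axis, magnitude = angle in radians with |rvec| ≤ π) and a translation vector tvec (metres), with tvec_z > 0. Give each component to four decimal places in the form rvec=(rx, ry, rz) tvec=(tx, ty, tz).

rvec=(0.1167, -0.0072, 0.1219) tvec=(-0.3423, 0.2366, 1.1207)

Intrinsics K: fx=661.3, fy=550.7, cx=301.0, cy=249.3
Marker side s = 0.179 m; corners in marker frame (Z=0):
  M0 = (-0.0895, +0.0895, 0)
  M1 = (+0.0895, +0.0895, 0)
  M2 = (+0.0895, -0.0895, 0)
  M3 = (-0.0895, -0.0895, 0)
Detected image corners:
  c0 = (42.247248, 402.372542) px
  c1 = (146.593460, 412.550403) px
  c2 = (156.678974, 328.173294) px
  c3 = (50.407812, 317.610955) px
Planar DLT: solve 8×8 A·h = b for H (H[2,2]=1):
  H  [+589.52815 -40.75575 +98.99978]
  H  [+62.57633 +510.14742 +365.57335]
  H  [+0.01274 +0.10322 +1.00000]
B = K⁻¹H; ‖b₁‖=0.892304, ‖b₂‖=0.892304; λ = 2/(‖b₁‖+‖b₂‖) = 1.120694, sign → tz>0 ⇒ λ=+1.120694
r₁ = λ·B[:,0] = (+0.99256,+0.12088,+0.01428); r₂ = λ·B[:,1] = (-0.12172,+0.98580,+0.11568)
r₃ = r₁×r₂ = (-0.00009,-0.11656,+0.99318); SVD([r₁ r₂ r₃]) → R = UVᵀ:
  R  [+0.99256 -0.12172 -0.00009]
  R  [+0.12088 +0.98580 -0.11656]
  R  [+0.01428 +0.11568 +0.99318]
t = (-0.34233, +0.23662, +1.12069) m
tr R = 2.971548; θ = arccos((tr R − 1)/2) = 0.168877 rad = 9.676°
axis k = ((R−Rᵀ)₃₂, (R−Rᵀ)₁₃, (R−Rᵀ)₂₁) / (2 sinθ) = (+0.690875, -0.042753, +0.721709)
rvec = θ·k = (+0.116673, -0.007220, +0.121880)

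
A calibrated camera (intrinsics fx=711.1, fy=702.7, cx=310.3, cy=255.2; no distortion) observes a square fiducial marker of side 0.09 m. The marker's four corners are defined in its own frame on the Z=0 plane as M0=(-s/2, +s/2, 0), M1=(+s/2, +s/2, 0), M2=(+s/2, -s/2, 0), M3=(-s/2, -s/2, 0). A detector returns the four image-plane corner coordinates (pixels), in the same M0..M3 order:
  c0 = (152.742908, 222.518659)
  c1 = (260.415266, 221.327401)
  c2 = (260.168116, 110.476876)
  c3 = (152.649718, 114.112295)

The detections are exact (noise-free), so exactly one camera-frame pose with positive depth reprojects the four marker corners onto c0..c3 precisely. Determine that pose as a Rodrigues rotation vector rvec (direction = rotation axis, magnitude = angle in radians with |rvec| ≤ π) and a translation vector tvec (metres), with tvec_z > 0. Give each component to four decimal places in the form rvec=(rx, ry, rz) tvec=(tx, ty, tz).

rvec=(-0.0087, 0.1435, -0.0035) tvec=(-0.0846, -0.0723, 0.5763)

Intrinsics K: fx=711.1, fy=702.7, cx=310.3, cy=255.2
Marker side s = 0.09 m; corners in marker frame (Z=0):
  M0 = (-0.0450, +0.0450, 0)
  M1 = (+0.0450, +0.0450, 0)
  M2 = (+0.0450, -0.0450, 0)
  M3 = (-0.0450, -0.0450, 0)
Detected image corners:
  c0 = (152.742908, 222.518659) px
  c1 = (260.415266, 221.327401) px
  c2 = (260.168116, 110.476876) px
  c3 = (152.649718, 114.112295) px
Planar DLT: solve 8×8 A·h = b for H (H[2,2]=1):
  H  [+1144.28007 -1.32082 +205.89341]
  H  [-68.27787 +1215.35094 +167.08403]
  H  [-0.24806 -0.01551 +1.00000]
B = K⁻¹H; ‖b₁‖=1.735252, ‖b₂‖=1.735252; λ = 2/(‖b₁‖+‖b₂‖) = 0.576285, sign → tz>0 ⇒ λ=+0.576285
r₁ = λ·B[:,0] = (+0.98972,-0.00408,-0.14296); r₂ = λ·B[:,1] = (+0.00283,+0.99996,-0.00894)
r₃ = r₁×r₂ = (+0.14299,+0.00844,+0.98969); SVD([r₁ r₂ r₃]) → R = UVᵀ:
  R  [+0.98972 +0.00283 +0.14299]
  R  [-0.00408 +0.99996 +0.00844]
  R  [-0.14296 -0.00894 +0.98969]
t = (-0.08461, -0.07226, +0.57629) m
tr R = 2.979366; θ = arccos((tr R − 1)/2) = 0.143770 rad = 8.237°
axis k = ((R−Rᵀ)₃₂, (R−Rᵀ)₁₃, (R−Rᵀ)₂₁) / (2 sinθ) = (-0.060640, +0.997869, -0.024103)
rvec = θ·k = (-0.008718, +0.143464, -0.003465)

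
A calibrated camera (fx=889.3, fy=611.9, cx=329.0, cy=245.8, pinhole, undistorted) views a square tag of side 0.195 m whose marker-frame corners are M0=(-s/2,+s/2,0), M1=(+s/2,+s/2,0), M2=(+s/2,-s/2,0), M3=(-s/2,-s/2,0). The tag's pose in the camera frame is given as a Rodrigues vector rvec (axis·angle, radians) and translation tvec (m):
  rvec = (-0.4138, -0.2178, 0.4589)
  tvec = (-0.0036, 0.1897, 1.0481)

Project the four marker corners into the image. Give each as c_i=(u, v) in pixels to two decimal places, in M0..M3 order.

c0=(216.09, 383.17) c1=(367.83, 435.44) c2=(425.22, 332.49) c3=(286.50, 282.25)

Intrinsics K: fx=889.3, fy=611.9, cx=329.0, cy=245.8
Marker side s = 0.195 m; corners in marker frame (Z=0):
  M0 = (-0.0975, +0.0975, 0)
  M1 = (+0.0975, +0.0975, 0)
  M2 = (+0.0975, -0.0975, 0)
  M3 = (-0.0975, -0.0975, 0)
rvec = (-0.4138, -0.2178, 0.4589), |rvec| = θ = 0.65518 rad = 37.539°
Rodrigues: sinθ=0.60930, 1−cosθ=0.20706; R = I + sinθ·[k]× + (1−cosθ)·[k]×²:
    [+0.87554 -0.38329 -0.29415]
    [+0.47024 +0.81582 +0.33661]
    [+0.11095 -0.43304 +0.89452]
t = (-0.0036, 0.1897, 1.0481) m
M0: Pc = R·M0+t = (-0.12634, +0.22339, +0.99506); u = 889.3·(-0.12634)/0.99506 + 329.0 = 216.0919, v = 611.9·(+0.22339)/0.99506 + 245.8 = 383.1734
M1: Pc = R·M1+t = (+0.04439, +0.31509, +1.01670); u = 889.3·(+0.04439)/1.01670 + 329.0 = 367.8310, v = 611.9·(+0.31509)/1.01670 + 245.8 = 435.4379
M2: Pc = R·M2+t = (+0.11914, +0.15601, +1.10114); u = 889.3·(+0.11914)/1.10114 + 329.0 = 425.2163, v = 611.9·(+0.15601)/1.10114 + 245.8 = 332.4920
M3: Pc = R·M3+t = (-0.05159, +0.06431, +1.07950); u = 889.3·(-0.05159)/1.07950 + 329.0 = 286.4968, v = 611.9·(+0.06431)/1.07950 + 245.8 = 282.2525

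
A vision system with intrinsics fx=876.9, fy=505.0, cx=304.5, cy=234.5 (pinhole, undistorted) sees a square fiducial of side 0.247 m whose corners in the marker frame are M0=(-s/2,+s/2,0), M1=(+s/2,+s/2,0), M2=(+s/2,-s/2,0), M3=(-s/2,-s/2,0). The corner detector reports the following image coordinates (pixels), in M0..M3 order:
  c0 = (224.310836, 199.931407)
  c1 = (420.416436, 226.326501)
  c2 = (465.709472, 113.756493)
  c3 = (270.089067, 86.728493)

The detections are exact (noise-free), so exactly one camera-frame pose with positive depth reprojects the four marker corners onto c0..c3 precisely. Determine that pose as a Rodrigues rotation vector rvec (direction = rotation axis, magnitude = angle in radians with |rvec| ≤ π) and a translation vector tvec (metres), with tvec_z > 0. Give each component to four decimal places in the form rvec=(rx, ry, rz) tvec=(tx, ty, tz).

rvec=(-0.0019, -0.0260, 0.2283) tvec=(0.0502, -0.1657, 1.0755)

Intrinsics K: fx=876.9, fy=505.0, cx=304.5, cy=234.5
Marker side s = 0.247 m; corners in marker frame (Z=0):
  M0 = (-0.1235, +0.1235, 0)
  M1 = (+0.1235, +0.1235, 0)
  M2 = (+0.1235, -0.1235, 0)
  M3 = (-0.1235, -0.1235, 0)
Detected image corners:
  c0 = (224.310836, 199.931407) px
  c1 = (420.416436, 226.326501) px
  c2 = (465.709472, 113.756493) px
  c3 = (270.089067, 86.728493) px
Planar DLT: solve 8×8 A·h = b for H (H[2,2]=1):
  H  [+801.16895 -185.90648 +345.43154]
  H  [+111.86818 +456.32069 +156.69352]
  H  [+0.02376 -0.00450 +1.00000]
B = K⁻¹H; ‖b₁‖=0.929835, ‖b₂‖=0.929835; λ = 2/(‖b₁‖+‖b₂‖) = 1.075460, sign → tz>0 ⇒ λ=+1.075460
r₁ = λ·B[:,0] = (+0.97371,+0.22637,+0.02556); r₂ = λ·B[:,1] = (-0.22632,+0.97404,-0.00484)
r₃ = r₁×r₂ = (-0.02599,-0.00107,+0.99966); SVD([r₁ r₂ r₃]) → R = UVᵀ:
  R  [+0.97371 -0.22632 -0.02599]
  R  [+0.22637 +0.97404 -0.00107]
  R  [+0.02556 -0.00484 +0.99966]
t = (+0.05020, -0.16570, +1.07546) m
tr R = 2.947409; θ = arccos((tr R − 1)/2) = 0.229833 rad = 13.168°
axis k = ((R−Rᵀ)₃₂, (R−Rᵀ)₁₃, (R−Rᵀ)₂₁) / (2 sinθ) = (-0.008289, -0.113137, +0.993545)
rvec = θ·k = (-0.001905, -0.026003, +0.228350)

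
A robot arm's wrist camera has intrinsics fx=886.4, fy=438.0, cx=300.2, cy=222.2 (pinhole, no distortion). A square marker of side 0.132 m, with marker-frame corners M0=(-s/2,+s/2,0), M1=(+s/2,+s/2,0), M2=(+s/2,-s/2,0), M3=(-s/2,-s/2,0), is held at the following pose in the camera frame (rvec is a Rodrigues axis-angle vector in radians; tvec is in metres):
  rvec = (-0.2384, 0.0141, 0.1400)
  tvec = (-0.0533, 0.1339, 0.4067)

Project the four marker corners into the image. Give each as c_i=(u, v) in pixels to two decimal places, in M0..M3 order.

c0=(11.94, 432.02) c1=(306.62, 454.48) c2=(345.10, 304.99) c3=(71.55, 285.59)

Intrinsics K: fx=886.4, fy=438.0, cx=300.2, cy=222.2
Marker side s = 0.132 m; corners in marker frame (Z=0):
  M0 = (-0.0660, +0.0660, 0)
  M1 = (+0.0660, +0.0660, 0)
  M2 = (+0.0660, -0.0660, 0)
  M3 = (-0.0660, -0.0660, 0)
rvec = (-0.2384, 0.0141, 0.1400), |rvec| = θ = 0.27683 rad = 15.861°
Rodrigues: sinθ=0.27331, 1−cosθ=0.03807; R = I + sinθ·[k]× + (1−cosθ)·[k]×²:
    [+0.99016 -0.13989 -0.00266]
    [+0.13655 +0.96203 +0.23635]
    [-0.03050 -0.23439 +0.97166]
t = (-0.0533, 0.1339, 0.4067) m
M0: Pc = R·M0+t = (-0.12788, +0.18838, +0.39324); u = 886.4·(-0.12788)/0.39324 + 300.2 = 11.9413, v = 438.0·(+0.18838)/0.39324 + 222.2 = 432.0218
M1: Pc = R·M1+t = (+0.00282, +0.20641, +0.38922); u = 886.4·(+0.00282)/0.38922 + 300.2 = 306.6180, v = 438.0·(+0.20641)/0.38922 + 222.2 = 454.4759
M2: Pc = R·M2+t = (+0.02128, +0.07942, +0.42016); u = 886.4·(+0.02128)/0.42016 + 300.2 = 345.1015, v = 438.0·(+0.07942)/0.42016 + 222.2 = 304.9913
M3: Pc = R·M3+t = (-0.10942, +0.06139, +0.42418); u = 886.4·(-0.10942)/0.42418 + 300.2 = 71.5526, v = 438.0·(+0.06139)/0.42418 + 222.2 = 285.5939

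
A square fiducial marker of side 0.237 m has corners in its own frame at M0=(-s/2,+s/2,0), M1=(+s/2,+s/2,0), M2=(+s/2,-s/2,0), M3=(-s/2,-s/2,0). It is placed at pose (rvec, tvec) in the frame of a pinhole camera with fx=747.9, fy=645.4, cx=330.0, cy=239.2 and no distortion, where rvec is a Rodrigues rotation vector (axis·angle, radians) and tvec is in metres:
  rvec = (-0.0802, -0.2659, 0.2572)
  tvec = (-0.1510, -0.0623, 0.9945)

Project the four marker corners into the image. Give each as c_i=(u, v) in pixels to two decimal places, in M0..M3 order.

Intrinsics K: fx=747.9, fy=645.4, cx=330.0, cy=239.2
Marker side s = 0.237 m; corners in marker frame (Z=0):
  M0 = (-0.1185, +0.1185, 0)
  M1 = (+0.1185, +0.1185, 0)
  M2 = (+0.1185, -0.1185, 0)
  M3 = (-0.1185, -0.1185, 0)
rvec = (-0.0802, -0.2659, 0.2572), |rvec| = θ = 0.37853 rad = 21.688°
Rodrigues: sinθ=0.36956, 1−cosθ=0.07079; R = I + sinθ·[k]× + (1−cosθ)·[k]×²:
    [+0.93239 -0.24057 -0.26979]
    [+0.26164 +0.96414 +0.04451]
    [+0.24940 -0.11209 +0.96189]
t = (-0.1510, -0.0623, 0.9945) m
M0: Pc = R·M0+t = (-0.28999, +0.02095, +0.95166); u = 747.9·(-0.28999)/0.95166 + 330.0 = 102.0968, v = 645.4·(+0.02095)/0.95166 + 239.2 = 253.4055
M1: Pc = R·M1+t = (-0.06902, +0.08295, +1.01077); u = 747.9·(-0.06902)/1.01077 + 330.0 = 278.9306, v = 645.4·(+0.08295)/1.01077 + 239.2 = 292.1683
M2: Pc = R·M2+t = (-0.01201, -0.14555, +1.03734); u = 747.9·(-0.01201)/1.03734 + 330.0 = 321.3445, v = 645.4·(-0.14555)/1.03734 + 239.2 = 148.6453
M3: Pc = R·M3+t = (-0.23298, -0.20755, +0.97823); u = 747.9·(-0.23298)/0.97823 + 330.0 = 151.8756, v = 645.4·(-0.20755)/0.97823 + 239.2 = 102.2629

c0=(102.10, 253.41) c1=(278.93, 292.17) c2=(321.34, 148.65) c3=(151.88, 102.26)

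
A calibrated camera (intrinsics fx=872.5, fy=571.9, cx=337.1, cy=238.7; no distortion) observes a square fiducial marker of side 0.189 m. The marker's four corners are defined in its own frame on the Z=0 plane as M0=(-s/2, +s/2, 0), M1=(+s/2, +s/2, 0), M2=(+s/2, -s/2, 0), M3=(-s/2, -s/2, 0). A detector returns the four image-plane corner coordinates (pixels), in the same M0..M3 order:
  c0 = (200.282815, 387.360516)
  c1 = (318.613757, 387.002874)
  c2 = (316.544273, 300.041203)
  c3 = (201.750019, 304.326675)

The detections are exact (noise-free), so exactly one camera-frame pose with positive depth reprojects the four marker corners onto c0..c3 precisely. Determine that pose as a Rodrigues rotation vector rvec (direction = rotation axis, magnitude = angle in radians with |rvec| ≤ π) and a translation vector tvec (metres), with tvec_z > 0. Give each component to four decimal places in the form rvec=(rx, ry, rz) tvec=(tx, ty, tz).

rvec=(-0.2029, 0.3362, -0.0556) tvec=(-0.1174, 0.2383, 1.2933)

Intrinsics K: fx=872.5, fy=571.9, cx=337.1, cy=238.7
Marker side s = 0.189 m; corners in marker frame (Z=0):
  M0 = (-0.0945, +0.0945, 0)
  M1 = (+0.0945, +0.0945, 0)
  M2 = (+0.0945, -0.0945, 0)
  M3 = (-0.0945, -0.0945, 0)
Detected image corners:
  c0 = (200.282815, 387.360516) px
  c1 = (318.613757, 387.002874) px
  c2 = (316.544273, 300.041203) px
  c3 = (201.750019, 304.326675) px
Planar DLT: solve 8×8 A·h = b for H (H[2,2]=1):
  H  [+552.06058 -40.08693 +257.92477]
  H  [-98.22152 +394.36639 +344.06796]
  H  [-0.24887 -0.15989 +1.00000]
B = K⁻¹H; ‖b₁‖=0.773188, ‖b₂‖=0.773188; λ = 2/(‖b₁‖+‖b₂‖) = 1.293346, sign → tz>0 ⇒ λ=+1.293346
r₁ = λ·B[:,0] = (+0.94270,-0.08778,-0.32187); r₂ = λ·B[:,1] = (+0.02048,+0.97817,-0.20680)
r₃ = r₁×r₂ = (+0.33300,+0.18836,+0.92392); SVD([r₁ r₂ r₃]) → R = UVᵀ:
  R  [+0.94270 +0.02048 +0.33300]
  R  [-0.08778 +0.97817 +0.18836]
  R  [-0.32187 -0.20680 +0.92392]
t = (-0.11736, +0.23829, +1.29335) m
tr R = 2.844795; θ = arccos((tr R − 1)/2) = 0.396554 rad = 22.721°
axis k = ((R−Rᵀ)₃₂, (R−Rᵀ)₁₃, (R−Rᵀ)₂₁) / (2 sinθ) = (-0.511541, +0.847753, -0.140144)
rvec = θ·k = (-0.202854, +0.336180, -0.055575)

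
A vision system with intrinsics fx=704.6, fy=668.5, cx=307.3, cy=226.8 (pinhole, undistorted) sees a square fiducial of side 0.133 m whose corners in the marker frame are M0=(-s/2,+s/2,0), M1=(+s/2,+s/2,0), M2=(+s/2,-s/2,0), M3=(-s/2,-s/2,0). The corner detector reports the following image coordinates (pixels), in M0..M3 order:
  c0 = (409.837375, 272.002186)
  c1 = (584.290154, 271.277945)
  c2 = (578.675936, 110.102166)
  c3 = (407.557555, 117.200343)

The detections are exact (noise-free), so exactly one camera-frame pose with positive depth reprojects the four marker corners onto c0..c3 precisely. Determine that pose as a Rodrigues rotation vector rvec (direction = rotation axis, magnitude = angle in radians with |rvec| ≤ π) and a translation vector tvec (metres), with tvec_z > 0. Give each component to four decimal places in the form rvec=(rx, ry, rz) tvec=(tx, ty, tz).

rvec=(-0.0768, 0.1729, -0.0094) tvec=(0.1476, -0.0291, 0.5591)

Intrinsics K: fx=704.6, fy=668.5, cx=307.3, cy=226.8
Marker side s = 0.133 m; corners in marker frame (Z=0):
  M0 = (-0.0665, +0.0665, 0)
  M1 = (+0.0665, +0.0665, 0)
  M2 = (+0.0665, -0.0665, 0)
  M3 = (-0.0665, -0.0665, 0)
Detected image corners:
  c0 = (409.837375, 272.002186) px
  c1 = (584.290154, 271.277945) px
  c2 = (578.675936, 110.102166) px
  c3 = (407.557555, 117.200343) px
Planar DLT: solve 8×8 A·h = b for H (H[2,2]=1):
  H  [+1147.15139 -38.94566 +493.30977]
  H  [-88.72334 +1160.79463 +191.96015]
  H  [-0.30676 -0.13809 +1.00000]
B = K⁻¹H; ‖b₁‖=1.788611, ‖b₂‖=1.788611; λ = 2/(‖b₁‖+‖b₂‖) = 0.559093, sign → tz>0 ⇒ λ=+0.559093
r₁ = λ·B[:,0] = (+0.98505,-0.01602,-0.17151); r₂ = λ·B[:,1] = (+0.00277,+0.99701,-0.07720)
r₃ = r₁×r₂ = (+0.17223,+0.07558,+0.98215); SVD([r₁ r₂ r₃]) → R = UVᵀ:
  R  [+0.98505 +0.00277 +0.17223]
  R  [-0.01602 +0.99701 +0.07558]
  R  [-0.17151 -0.07720 +0.98215]
t = (+0.14760, -0.02914, +0.55909) m
tr R = 2.964217; θ = arccos((tr R − 1)/2) = 0.189446 rad = 10.854°
axis k = ((R−Rᵀ)₃₂, (R−Rᵀ)₁₃, (R−Rᵀ)₂₁) / (2 sinθ) = (-0.405653, +0.912665, -0.049877)
rvec = θ·k = (-0.076849, +0.172901, -0.009449)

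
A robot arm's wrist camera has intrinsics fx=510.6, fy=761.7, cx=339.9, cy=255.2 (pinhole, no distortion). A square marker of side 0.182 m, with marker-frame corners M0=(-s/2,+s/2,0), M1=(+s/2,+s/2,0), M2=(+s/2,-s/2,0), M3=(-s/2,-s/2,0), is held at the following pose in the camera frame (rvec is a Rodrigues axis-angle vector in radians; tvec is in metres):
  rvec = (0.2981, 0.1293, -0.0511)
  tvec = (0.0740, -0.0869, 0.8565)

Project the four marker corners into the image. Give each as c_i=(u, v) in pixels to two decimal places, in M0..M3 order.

c0=(334.30, 257.59) c1=(439.86, 252.70) c2=(438.42, 90.73) c3=(326.30, 100.63)

Intrinsics K: fx=510.6, fy=761.7, cx=339.9, cy=255.2
Marker side s = 0.182 m; corners in marker frame (Z=0):
  M0 = (-0.0910, +0.0910, 0)
  M1 = (+0.0910, +0.0910, 0)
  M2 = (+0.0910, -0.0910, 0)
  M3 = (-0.0910, -0.0910, 0)
rvec = (0.2981, 0.1293, -0.0511), |rvec| = θ = 0.32893 rad = 18.846°
Rodrigues: sinθ=0.32303, 1−cosθ=0.05361; R = I + sinθ·[k]× + (1−cosθ)·[k]×²:
    [+0.99042 +0.06928 +0.11943]
    [-0.03108 +0.95467 -0.29603]
    [-0.13453 +0.28948 +0.94768]
t = (0.0740, -0.0869, 0.8565) m
M0: Pc = R·M0+t = (-0.00982, +0.00280, +0.89508); u = 510.6·(-0.00982)/0.89508 + 339.9 = 334.2961, v = 761.7·(+0.00280)/0.89508 + 255.2 = 257.5861
M1: Pc = R·M1+t = (+0.17043, -0.00285, +0.87060); u = 510.6·(+0.17043)/0.87060 + 339.9 = 439.8576, v = 761.7·(-0.00285)/0.87060 + 255.2 = 252.7035
M2: Pc = R·M2+t = (+0.15782, -0.17660, +0.81792); u = 510.6·(+0.15782)/0.81792 + 339.9 = 438.4246, v = 761.7·(-0.17660)/0.81792 + 255.2 = 90.7340
M3: Pc = R·M3+t = (-0.02243, -0.17095, +0.84240); u = 510.6·(-0.02243)/0.84240 + 339.9 = 326.3027, v = 761.7·(-0.17095)/0.84240 + 255.2 = 100.6296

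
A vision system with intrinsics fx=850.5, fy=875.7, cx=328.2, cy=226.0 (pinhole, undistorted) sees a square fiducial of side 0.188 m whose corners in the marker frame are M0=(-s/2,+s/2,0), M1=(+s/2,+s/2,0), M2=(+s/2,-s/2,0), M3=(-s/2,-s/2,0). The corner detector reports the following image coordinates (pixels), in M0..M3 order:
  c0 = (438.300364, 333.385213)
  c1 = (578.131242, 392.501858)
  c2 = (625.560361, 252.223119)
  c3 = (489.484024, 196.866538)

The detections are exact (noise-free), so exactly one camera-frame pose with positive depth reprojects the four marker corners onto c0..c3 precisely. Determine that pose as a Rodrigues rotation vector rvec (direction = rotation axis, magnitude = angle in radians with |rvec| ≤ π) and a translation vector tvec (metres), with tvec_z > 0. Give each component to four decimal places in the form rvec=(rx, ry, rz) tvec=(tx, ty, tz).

Intrinsics K: fx=850.5, fy=875.7, cx=328.2, cy=226.0
Marker side s = 0.188 m; corners in marker frame (Z=0):
  M0 = (-0.0940, +0.0940, 0)
  M1 = (+0.0940, +0.0940, 0)
  M2 = (+0.0940, -0.0940, 0)
  M3 = (-0.0940, -0.0940, 0)
Detected image corners:
  c0 = (438.300364, 333.385213) px
  c1 = (578.131242, 392.501858) px
  c2 = (625.560361, 252.223119) px
  c3 = (489.484024, 196.866538) px
Planar DLT: solve 8×8 A·h = b for H (H[2,2]=1):
  H  [+694.34003 -353.52303 +532.78742]
  H  [+282.62776 +685.82783 +292.43270]
  H  [-0.07374 -0.17112 +1.00000]
B = K⁻¹H; ‖b₁‖=0.914339, ‖b₂‖=0.914339; λ = 2/(‖b₁‖+‖b₂‖) = 1.093686, sign → tz>0 ⇒ λ=+1.093686
r₁ = λ·B[:,0] = (+0.92400,+0.37380,-0.08065); r₂ = λ·B[:,1] = (-0.38239,+0.90485,-0.18715)
r₃ = r₁×r₂ = (+0.00302,+0.20377,+0.97901); SVD([r₁ r₂ r₃]) → R = UVᵀ:
  R  [+0.92400 -0.38239 +0.00302]
  R  [+0.37380 +0.90485 +0.20377]
  R  [-0.08065 -0.18715 +0.97901]
t = (+0.26309, +0.08297, +1.09369) m
tr R = 2.807862; θ = arccos((tr R − 1)/2) = 0.441923 rad = 25.320°
axis k = ((R−Rᵀ)₃₂, (R−Rᵀ)₁₃, (R−Rᵀ)₂₁) / (2 sinθ) = (-0.457031, +0.097820, +0.884055)
rvec = θ·k = (-0.201972, +0.043229, +0.390684)

rvec=(-0.2020, 0.0432, 0.3907) tvec=(0.2631, 0.0830, 1.0937)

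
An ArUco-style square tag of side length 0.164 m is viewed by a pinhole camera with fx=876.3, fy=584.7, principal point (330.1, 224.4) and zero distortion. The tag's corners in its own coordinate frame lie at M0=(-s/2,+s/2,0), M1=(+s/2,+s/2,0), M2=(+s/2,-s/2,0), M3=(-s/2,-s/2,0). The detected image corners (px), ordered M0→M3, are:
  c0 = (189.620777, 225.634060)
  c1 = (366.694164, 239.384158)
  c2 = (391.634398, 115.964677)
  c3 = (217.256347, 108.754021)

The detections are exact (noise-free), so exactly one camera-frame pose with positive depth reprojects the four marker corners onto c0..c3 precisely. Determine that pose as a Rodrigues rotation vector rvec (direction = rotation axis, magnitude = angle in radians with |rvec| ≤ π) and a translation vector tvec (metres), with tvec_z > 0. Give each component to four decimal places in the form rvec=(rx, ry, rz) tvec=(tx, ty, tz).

rvec=(-0.1270, 0.2446, 0.1242) tvec=(-0.0364, -0.0703, 0.7784)

Intrinsics K: fx=876.3, fy=584.7, cx=330.1, cy=224.4
Marker side s = 0.164 m; corners in marker frame (Z=0):
  M0 = (-0.0820, +0.0820, 0)
  M1 = (+0.0820, +0.0820, 0)
  M2 = (+0.0820, -0.0820, 0)
  M3 = (-0.0820, -0.0820, 0)
Detected image corners:
  c0 = (189.620777, 225.634060) px
  c1 = (366.694164, 239.384158) px
  c2 = (391.634398, 115.964677) px
  c3 = (217.256347, 108.754021) px
Planar DLT: solve 8×8 A·h = b for H (H[2,2]=1):
  H  [+978.31864 -201.67683 +289.15149]
  H  [+8.57289 +707.72807 +171.60071]
  H  [-0.31955 -0.14133 +1.00000]
B = K⁻¹H; ‖b₁‖=1.284763, ‖b₂‖=1.284763; λ = 2/(‖b₁‖+‖b₂‖) = 0.778354, sign → tz>0 ⇒ λ=+0.778354
r₁ = λ·B[:,0] = (+0.96266,+0.10687,-0.24872); r₂ = λ·B[:,1] = (-0.13770,+0.98435,-0.11000)
r₃ = r₁×r₂ = (+0.23307,+0.14014,+0.96231); SVD([r₁ r₂ r₃]) → R = UVᵀ:
  R  [+0.96266 -0.13770 +0.23307]
  R  [+0.10687 +0.98435 +0.14014]
  R  [-0.24872 -0.11000 +0.96231]
t = (-0.03637, -0.07029, +0.77835) m
tr R = 2.909317; θ = arccos((tr R − 1)/2) = 0.302286 rad = 17.320°
axis k = ((R−Rᵀ)₃₂, (R−Rᵀ)₁₃, (R−Rᵀ)₂₁) / (2 sinθ) = (-0.420131, +0.809180, +0.410752)
rvec = θ·k = (-0.127000, +0.244604, +0.124165)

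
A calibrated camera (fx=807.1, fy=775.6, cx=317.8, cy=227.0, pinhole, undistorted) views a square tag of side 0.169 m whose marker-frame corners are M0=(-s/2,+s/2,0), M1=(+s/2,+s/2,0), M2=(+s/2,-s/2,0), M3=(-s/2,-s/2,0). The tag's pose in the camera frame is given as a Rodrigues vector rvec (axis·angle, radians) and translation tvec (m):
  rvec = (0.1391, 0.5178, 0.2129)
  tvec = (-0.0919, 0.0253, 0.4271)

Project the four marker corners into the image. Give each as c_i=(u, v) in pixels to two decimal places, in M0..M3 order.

Intrinsics K: fx=807.1, fy=775.6, cx=317.8, cy=227.0
Marker side s = 0.169 m; corners in marker frame (Z=0):
  M0 = (-0.0845, +0.0845, 0)
  M1 = (+0.0845, +0.0845, 0)
  M2 = (+0.0845, -0.0845, 0)
  M3 = (-0.0845, -0.0845, 0)
rvec = (0.1391, 0.5178, 0.2129), |rvec| = θ = 0.57688 rad = 33.053°
Rodrigues: sinθ=0.54541, 1−cosθ=0.16183; R = I + sinθ·[k]× + (1−cosθ)·[k]×²:
    [+0.84758 -0.16626 +0.50396]
    [+0.23631 +0.96855 -0.07790]
    [-0.47515 +0.18512 +0.86021]
t = (-0.0919, 0.0253, 0.4271) m
M0: Pc = R·M0+t = (-0.17757, +0.08717, +0.48289); u = 807.1·(-0.17757)/0.48289 + 317.8 = 21.0134, v = 775.6·(+0.08717)/0.48289 + 227.0 = 367.0149
M1: Pc = R·M1+t = (-0.03433, +0.12711, +0.40259); u = 807.1·(-0.03433)/0.40259 + 317.8 = 248.9790, v = 775.6·(+0.12711)/0.40259 + 227.0 = 471.8808
M2: Pc = R·M2+t = (-0.00623, -0.03657, +0.37131); u = 807.1·(-0.00623)/0.37131 + 317.8 = 304.2565, v = 775.6·(-0.03657)/0.37131 + 227.0 = 150.6027
M3: Pc = R·M3+t = (-0.14947, -0.07651, +0.45161); u = 807.1·(-0.14947)/0.45161 + 317.8 = 50.6696, v = 775.6·(-0.07651)/0.45161 + 227.0 = 95.5989

c0=(21.01, 367.01) c1=(248.98, 471.88) c2=(304.26, 150.60) c3=(50.67, 95.60)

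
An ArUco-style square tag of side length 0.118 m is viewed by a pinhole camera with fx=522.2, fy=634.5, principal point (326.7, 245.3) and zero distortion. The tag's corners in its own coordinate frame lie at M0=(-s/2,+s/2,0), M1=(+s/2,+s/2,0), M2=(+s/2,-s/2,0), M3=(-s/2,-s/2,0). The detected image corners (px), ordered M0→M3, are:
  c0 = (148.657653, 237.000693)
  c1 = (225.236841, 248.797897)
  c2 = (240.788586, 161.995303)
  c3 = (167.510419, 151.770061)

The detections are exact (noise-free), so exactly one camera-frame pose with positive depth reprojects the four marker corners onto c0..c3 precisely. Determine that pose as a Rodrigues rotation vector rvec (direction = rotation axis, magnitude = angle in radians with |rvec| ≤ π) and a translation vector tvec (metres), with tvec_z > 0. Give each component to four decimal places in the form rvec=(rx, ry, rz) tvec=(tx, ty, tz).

rvec=(-0.3276, 0.0622, 0.1359) tvec=(-0.2001, -0.0583, 0.7966)

Intrinsics K: fx=522.2, fy=634.5, cx=326.7, cy=245.3
Marker side s = 0.118 m; corners in marker frame (Z=0):
  M0 = (-0.0590, +0.0590, 0)
  M1 = (+0.0590, +0.0590, 0)
  M2 = (+0.0590, -0.0590, 0)
  M3 = (-0.0590, -0.0590, 0)
Detected image corners:
  c0 = (148.657653, 237.000693) px
  c1 = (225.236841, 248.797897) px
  c2 = (240.788586, 161.995303) px
  c3 = (167.510419, 151.770061) px
Planar DLT: solve 8×8 A·h = b for H (H[2,2]=1):
  H  [+614.31949 -223.54604 +195.52003]
  H  [+72.36613 +649.51007 +198.84922]
  H  [-0.10402 -0.39723 +1.00000]
B = K⁻¹H; ‖b₁‖=1.255351, ‖b₂‖=1.255351; λ = 2/(‖b₁‖+‖b₂‖) = 0.796590, sign → tz>0 ⇒ λ=+0.796590
r₁ = λ·B[:,0] = (+0.98896,+0.12289,-0.08286); r₂ = λ·B[:,1] = (-0.14304,+0.93777,-0.31643)
r₃ = r₁×r₂ = (+0.03882,+0.32479,+0.94499); SVD([r₁ r₂ r₃]) → R = UVᵀ:
  R  [+0.98896 -0.14304 +0.03882]
  R  [+0.12289 +0.93777 +0.32479]
  R  [-0.08286 -0.31643 +0.94499]
t = (-0.20011, -0.05832, +0.79659) m
tr R = 2.871713; θ = arccos((tr R − 1)/2) = 0.360115 rad = 20.633°
axis k = ((R−Rᵀ)₃₂, (R−Rᵀ)₁₃, (R−Rᵀ)₂₁) / (2 sinθ) = (-0.909840, +0.172660, +0.377331)
rvec = θ·k = (-0.327647, +0.062177, +0.135883)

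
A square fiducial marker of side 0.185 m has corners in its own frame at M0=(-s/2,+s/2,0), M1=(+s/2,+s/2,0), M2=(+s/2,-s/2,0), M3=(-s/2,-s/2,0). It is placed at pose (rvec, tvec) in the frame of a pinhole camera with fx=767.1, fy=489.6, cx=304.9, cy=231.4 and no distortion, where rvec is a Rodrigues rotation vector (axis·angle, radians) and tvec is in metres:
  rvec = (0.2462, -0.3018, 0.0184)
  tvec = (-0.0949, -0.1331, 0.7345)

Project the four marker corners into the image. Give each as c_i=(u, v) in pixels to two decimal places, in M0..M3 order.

c0=(106.79, 203.43) c1=(293.52, 203.22) c2=(303.32, 82.83) c3=(105.41, 73.41)

Intrinsics K: fx=767.1, fy=489.6, cx=304.9, cy=231.4
Marker side s = 0.185 m; corners in marker frame (Z=0):
  M0 = (-0.0925, +0.0925, 0)
  M1 = (+0.0925, +0.0925, 0)
  M2 = (+0.0925, -0.0925, 0)
  M3 = (-0.0925, -0.0925, 0)
rvec = (0.2462, -0.3018, 0.0184), |rvec| = θ = 0.38992 rad = 22.341°
Rodrigues: sinθ=0.38011, 1−cosθ=0.07506; R = I + sinθ·[k]× + (1−cosθ)·[k]×²:
    [+0.95487 -0.05462 -0.29197]
    [-0.01875 +0.96991 -0.24275]
    [+0.29645 +0.23727 +0.92511]
t = (-0.0949, -0.1331, 0.7345) m
M0: Pc = R·M0+t = (-0.18828, -0.04165, +0.72903); u = 767.1·(-0.18828)/0.72903 + 304.9 = 106.7896, v = 489.6·(-0.04165)/0.72903 + 231.4 = 203.4290
M1: Pc = R·M1+t = (-0.01163, -0.04512, +0.78387); u = 767.1·(-0.01163)/0.78387 + 304.9 = 293.5214, v = 489.6·(-0.04512)/0.78387 + 231.4 = 203.2198
M2: Pc = R·M2+t = (-0.00152, -0.22455, +0.73997); u = 767.1·(-0.00152)/0.73997 + 304.9 = 303.3216, v = 489.6·(-0.22455)/0.73997 + 231.4 = 82.8274
M3: Pc = R·M3+t = (-0.17817, -0.22108, +0.68513); u = 767.1·(-0.17817)/0.68513 + 304.9 = 105.4109, v = 489.6·(-0.22108)/0.68513 + 231.4 = 73.4128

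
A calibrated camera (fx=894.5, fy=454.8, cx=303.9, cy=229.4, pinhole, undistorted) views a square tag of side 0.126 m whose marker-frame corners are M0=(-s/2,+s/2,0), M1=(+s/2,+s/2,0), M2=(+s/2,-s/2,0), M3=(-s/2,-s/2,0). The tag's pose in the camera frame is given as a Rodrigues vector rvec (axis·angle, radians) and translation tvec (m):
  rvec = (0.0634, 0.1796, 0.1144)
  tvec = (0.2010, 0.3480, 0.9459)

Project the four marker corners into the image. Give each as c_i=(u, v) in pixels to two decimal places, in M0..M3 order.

Intrinsics K: fx=894.5, fy=454.8, cx=303.9, cy=229.4
Marker side s = 0.126 m; corners in marker frame (Z=0):
  M0 = (-0.0630, +0.0630, 0)
  M1 = (+0.0630, +0.0630, 0)
  M2 = (+0.0630, -0.0630, 0)
  M3 = (-0.0630, -0.0630, 0)
rvec = (0.0634, 0.1796, 0.1144), |rvec| = θ = 0.22218 rad = 12.730°
Rodrigues: sinθ=0.22035, 1−cosθ=0.02458; R = I + sinθ·[k]× + (1−cosθ)·[k]×²:
    [+0.97742 -0.10779 +0.18174]
    [+0.11913 +0.99148 -0.05265]
    [-0.17451 +0.07311 +0.98194]
t = (0.2010, 0.3480, 0.9459) m
M0: Pc = R·M0+t = (+0.13263, +0.40296, +0.96150); u = 894.5·(+0.13263)/0.96150 + 303.9 = 427.2894, v = 454.8·(+0.40296)/0.96150 + 229.4 = 420.0035
M1: Pc = R·M1+t = (+0.25579, +0.41797, +0.93951); u = 894.5·(+0.25579)/0.93951 + 303.9 = 547.4321, v = 454.8·(+0.41797)/0.93951 + 229.4 = 431.7308
M2: Pc = R·M2+t = (+0.26937, +0.29304, +0.93030); u = 894.5·(+0.26937)/0.93030 + 303.9 = 562.9026, v = 454.8·(+0.29304)/0.93030 + 229.4 = 372.6608
M3: Pc = R·M3+t = (+0.14621, +0.27803, +0.95229); u = 894.5·(+0.14621)/0.95229 + 303.9 = 441.2405, v = 454.8·(+0.27803)/0.95229 + 229.4 = 362.1840

c0=(427.29, 420.00) c1=(547.43, 431.73) c2=(562.90, 372.66) c3=(441.24, 362.18)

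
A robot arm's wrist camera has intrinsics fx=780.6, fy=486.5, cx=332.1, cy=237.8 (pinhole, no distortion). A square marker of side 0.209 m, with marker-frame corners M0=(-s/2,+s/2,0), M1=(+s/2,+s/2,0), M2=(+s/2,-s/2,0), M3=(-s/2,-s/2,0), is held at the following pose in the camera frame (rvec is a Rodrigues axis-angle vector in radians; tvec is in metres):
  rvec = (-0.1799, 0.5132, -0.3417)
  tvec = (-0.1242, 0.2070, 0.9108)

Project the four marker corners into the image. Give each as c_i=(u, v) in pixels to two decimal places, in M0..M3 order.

Intrinsics K: fx=780.6, fy=486.5, cx=332.1, cy=237.8
Marker side s = 0.209 m; corners in marker frame (Z=0):
  M0 = (-0.1045, +0.1045, 0)
  M1 = (+0.1045, +0.1045, 0)
  M2 = (+0.1045, -0.1045, 0)
  M3 = (-0.1045, -0.1045, 0)
rvec = (-0.1799, 0.5132, -0.3417), |rvec| = θ = 0.64226 rad = 36.799°
Rodrigues: sinθ=0.59901, 1−cosθ=0.19926; R = I + sinθ·[k]× + (1−cosθ)·[k]×²:
    [+0.81638 +0.27409 +0.50833]
    [-0.36329 +0.92797 +0.08308]
    [-0.44894 -0.25249 +0.85714]
t = (-0.1242, 0.2070, 0.9108) m
M0: Pc = R·M0+t = (-0.18087, +0.34194, +0.93133); u = 780.6·(-0.18087)/0.93133 + 332.1 = 180.5034, v = 486.5·(+0.34194)/0.93133 + 237.8 = 416.4176
M1: Pc = R·M1+t = (-0.01025, +0.26601, +0.83750); u = 780.6·(-0.01025)/0.83750 + 332.1 = 322.5501, v = 486.5·(+0.26601)/0.83750 + 237.8 = 392.3236
M2: Pc = R·M2+t = (-0.06753, +0.07206, +0.89027); u = 780.6·(-0.06753)/0.89027 + 332.1 = 272.8880, v = 486.5·(+0.07206)/0.89027 + 237.8 = 277.1804
M3: Pc = R·M3+t = (-0.23815, +0.14799, +0.98410); u = 780.6·(-0.23815)/0.98410 + 332.1 = 143.1934, v = 486.5·(+0.14799)/0.98410 + 237.8 = 310.9608

c0=(180.50, 416.42) c1=(322.55, 392.32) c2=(272.89, 277.18) c3=(143.19, 310.96)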